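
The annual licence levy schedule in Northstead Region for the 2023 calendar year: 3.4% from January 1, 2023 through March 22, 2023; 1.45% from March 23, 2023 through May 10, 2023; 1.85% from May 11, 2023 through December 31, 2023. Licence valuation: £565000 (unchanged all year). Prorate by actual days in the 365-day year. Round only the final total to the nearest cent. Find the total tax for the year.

January 1 – March 22, 2023: 81 days at 3.4% → £565000 × 3.4% × 81/365 = £4263.0411
March 23 – May 10, 2023: 49 days at 1.45% → £565000 × 1.45% × 49/365 = £1099.8151
May 11 – December 31, 2023: 235 days at 1.85% → £565000 × 1.85% × 235/365 = £6729.6918
Total = £12092.5479

£12092.55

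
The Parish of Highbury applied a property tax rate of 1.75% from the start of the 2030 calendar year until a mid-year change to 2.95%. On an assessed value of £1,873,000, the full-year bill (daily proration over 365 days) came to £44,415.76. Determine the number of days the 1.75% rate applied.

Let d = days at the first rate; then 365 − d days at the second rate.
£1,873,000 × [1.75%·d + 2.95%·(365−d)] / 365 = £44,415.76
Solving gives d = 176, so the new rate took effect on 26 Jun 2030.

176 days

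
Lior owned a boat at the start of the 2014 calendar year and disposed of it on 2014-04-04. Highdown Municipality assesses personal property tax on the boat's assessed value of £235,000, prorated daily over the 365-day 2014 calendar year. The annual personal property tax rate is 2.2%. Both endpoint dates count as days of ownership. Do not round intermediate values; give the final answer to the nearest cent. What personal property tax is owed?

£1,331.45

Days held (2014-01-01 to 2014-04-04): 94 out of 365
Tax = £235,000 × 2.2% × 94/365 = £1,331.4521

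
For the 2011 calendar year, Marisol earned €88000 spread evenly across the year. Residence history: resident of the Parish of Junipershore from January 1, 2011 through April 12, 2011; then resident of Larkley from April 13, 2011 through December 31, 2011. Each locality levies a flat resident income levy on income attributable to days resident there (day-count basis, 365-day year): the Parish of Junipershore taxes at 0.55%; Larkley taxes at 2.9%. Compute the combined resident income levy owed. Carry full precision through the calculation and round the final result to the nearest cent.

€1974.09

The Parish of Junipershore, January 1 – April 12, 2011: 102 days → €88000 × 0.55% × 102/365 = €135.2548
Larkley, April 13 – December 31, 2011: 263 days → €88000 × 2.9% × 263/365 = €1838.8384
Total = €1974.0932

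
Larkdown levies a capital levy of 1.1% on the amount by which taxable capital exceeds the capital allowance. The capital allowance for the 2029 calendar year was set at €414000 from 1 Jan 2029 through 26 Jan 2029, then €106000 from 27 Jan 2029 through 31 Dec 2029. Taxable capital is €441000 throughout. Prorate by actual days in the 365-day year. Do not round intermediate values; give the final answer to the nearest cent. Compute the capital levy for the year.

1 Jan – 26 Jan 2029: 26 days, exemption €414000 → (€441000 − €414000) × 1.1% × 26/365 = €21.1562
27 Jan – 31 Dec 2029: 339 days, exemption €106000 → (€441000 − €106000) × 1.1% × 339/365 = €3422.5068
Total = €3443.6630

€3443.66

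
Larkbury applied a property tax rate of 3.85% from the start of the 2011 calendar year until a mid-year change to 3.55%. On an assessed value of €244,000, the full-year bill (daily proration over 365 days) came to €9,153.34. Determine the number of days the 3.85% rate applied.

Let d = days at the first rate; then 365 − d days at the second rate.
€244,000 × [3.85%·d + 3.55%·(365−d)] / 365 = €9,153.34
Solving gives d = 245, so the new rate took effect on September 3, 2011.

245 days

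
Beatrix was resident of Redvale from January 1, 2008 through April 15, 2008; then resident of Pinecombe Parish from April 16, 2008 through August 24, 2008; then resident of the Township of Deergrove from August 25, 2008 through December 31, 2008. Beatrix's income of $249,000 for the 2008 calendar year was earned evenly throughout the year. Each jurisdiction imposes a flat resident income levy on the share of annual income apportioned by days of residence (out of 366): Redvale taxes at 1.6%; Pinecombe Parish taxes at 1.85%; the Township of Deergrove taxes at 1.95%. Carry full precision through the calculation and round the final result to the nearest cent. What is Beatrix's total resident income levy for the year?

$4,513.98

Redvale, January 1 – April 15, 2008: 106 days → $249,000 × 1.6% × 106/366 = $1,153.8361
Pinecombe Parish, April 16 – August 24, 2008: 131 days → $249,000 × 1.85% × 131/366 = $1,648.7746
The Township of Deergrove, August 25 – December 31, 2008: 129 days → $249,000 × 1.95% × 129/366 = $1,711.3648
Total = $4,513.9754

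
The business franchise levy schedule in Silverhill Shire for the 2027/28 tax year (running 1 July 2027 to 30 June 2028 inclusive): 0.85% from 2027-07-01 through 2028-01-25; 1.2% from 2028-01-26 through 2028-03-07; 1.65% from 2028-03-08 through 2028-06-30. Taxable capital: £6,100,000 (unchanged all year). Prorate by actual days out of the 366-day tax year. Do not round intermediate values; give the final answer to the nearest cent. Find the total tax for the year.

£69,633.33

2027-07-01 to 2028-01-25: 209 days at 0.85% → £6,100,000 × 0.85% × 209/366 = £29,608.3333
2028-01-26 to 2028-03-07: 42 days at 1.2% → £6,100,000 × 1.2% × 42/366 = £8,400.0000
2028-03-08 to 2028-06-30: 115 days at 1.65% → £6,100,000 × 1.65% × 115/366 = £31,625.0000
Total = £69,633.3333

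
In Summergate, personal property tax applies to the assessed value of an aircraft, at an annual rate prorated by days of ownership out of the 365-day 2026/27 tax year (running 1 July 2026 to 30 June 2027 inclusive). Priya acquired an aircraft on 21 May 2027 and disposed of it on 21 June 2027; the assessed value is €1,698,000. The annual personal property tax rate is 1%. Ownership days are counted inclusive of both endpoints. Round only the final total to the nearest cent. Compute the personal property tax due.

Days held (21 May – 21 June 2027): 32 out of 365
Tax = €1,698,000 × 1% × 32/365 = €1,488.6575

€1,488.66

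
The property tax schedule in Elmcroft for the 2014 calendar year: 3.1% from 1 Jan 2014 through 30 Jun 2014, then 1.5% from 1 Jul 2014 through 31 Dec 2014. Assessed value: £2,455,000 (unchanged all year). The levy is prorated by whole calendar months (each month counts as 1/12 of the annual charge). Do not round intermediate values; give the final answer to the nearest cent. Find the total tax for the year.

£56,465.00

1 Jan – 30 Jun 2014: 6 months at 3.1% → £2,455,000 × 3.1% × 6/12 = £38,052.5000
1 Jul – 31 Dec 2014: 6 months at 1.5% → £2,455,000 × 1.5% × 6/12 = £18,412.5000
Total = £56,465.0000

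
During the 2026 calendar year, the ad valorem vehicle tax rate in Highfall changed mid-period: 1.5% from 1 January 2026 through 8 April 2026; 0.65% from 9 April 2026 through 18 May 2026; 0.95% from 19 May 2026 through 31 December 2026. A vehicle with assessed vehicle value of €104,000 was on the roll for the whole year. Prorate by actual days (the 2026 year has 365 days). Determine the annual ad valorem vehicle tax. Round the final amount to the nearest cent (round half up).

€1,107.39

1 January – 8 April 2026: 98 days at 1.5% → €104,000 × 1.5% × 98/365 = €418.8493
9 April – 18 May 2026: 40 days at 0.65% → €104,000 × 0.65% × 40/365 = €74.0822
19 May – 31 December 2026: 227 days at 0.95% → €104,000 × 0.95% × 227/365 = €614.4548
Total = €1,107.3863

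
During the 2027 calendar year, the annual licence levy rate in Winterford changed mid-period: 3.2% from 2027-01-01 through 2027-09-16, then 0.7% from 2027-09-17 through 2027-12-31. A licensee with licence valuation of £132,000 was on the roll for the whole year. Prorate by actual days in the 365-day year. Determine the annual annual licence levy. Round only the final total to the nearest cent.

£3,265.64

2027-01-01 to 2027-09-16: 259 days at 3.2% → £132,000 × 3.2% × 259/365 = £2,997.3041
2027-09-17 to 2027-12-31: 106 days at 0.7% → £132,000 × 0.7% × 106/365 = £268.3397
Total = £3,265.6438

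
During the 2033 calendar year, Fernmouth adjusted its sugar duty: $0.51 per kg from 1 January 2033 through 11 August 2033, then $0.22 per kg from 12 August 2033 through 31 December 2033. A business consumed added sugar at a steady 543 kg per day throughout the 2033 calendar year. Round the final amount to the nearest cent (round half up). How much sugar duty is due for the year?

$78,718.71

1 January – 11 August 2033: 223 days × 543 kg/day = 121,089 kg at $0.51/kg → $61,755.39
12 August – 31 December 2033: 142 days × 543 kg/day = 77,106 kg at $0.22/kg → $16,963.32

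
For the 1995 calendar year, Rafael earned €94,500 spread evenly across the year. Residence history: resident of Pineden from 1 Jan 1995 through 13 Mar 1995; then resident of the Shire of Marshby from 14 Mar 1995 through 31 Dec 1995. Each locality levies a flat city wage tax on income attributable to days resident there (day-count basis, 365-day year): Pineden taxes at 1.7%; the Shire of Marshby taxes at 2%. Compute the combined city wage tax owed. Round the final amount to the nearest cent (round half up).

Pineden, 1 Jan – 13 Mar 1995: 72 days → €94,500 × 1.7% × 72/365 = €316.8986
The Shire of Marshby, 14 Mar – 31 Dec 1995: 293 days → €94,500 × 2% × 293/365 = €1,517.1781
Total = €1,834.0767

€1,834.08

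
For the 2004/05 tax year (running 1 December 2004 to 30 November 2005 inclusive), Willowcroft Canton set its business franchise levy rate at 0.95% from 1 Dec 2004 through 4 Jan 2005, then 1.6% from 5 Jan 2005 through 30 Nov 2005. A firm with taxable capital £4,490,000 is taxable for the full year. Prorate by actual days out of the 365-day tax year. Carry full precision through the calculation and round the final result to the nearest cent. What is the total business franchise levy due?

£69,041.44

1 Dec 2004 – 4 Jan 2005: 35 days at 0.95% → £4,490,000 × 0.95% × 35/365 = £4,090.2055
5 Jan – 30 Nov 2005: 330 days at 1.6% → £4,490,000 × 1.6% × 330/365 = £64,951.2329
Total = £69,041.4384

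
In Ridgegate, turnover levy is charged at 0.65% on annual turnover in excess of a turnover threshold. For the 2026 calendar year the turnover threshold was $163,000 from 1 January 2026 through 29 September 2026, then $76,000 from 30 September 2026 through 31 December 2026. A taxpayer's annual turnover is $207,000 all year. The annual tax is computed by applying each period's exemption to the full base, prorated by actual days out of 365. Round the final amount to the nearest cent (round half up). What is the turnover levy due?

$430.09

1 January – 29 September 2026: 272 days, exemption $163,000 → ($207,000 − $163,000) × 0.65% × 272/365 = $213.1288
30 September – 31 December 2026: 93 days, exemption $76,000 → ($207,000 − $76,000) × 0.65% × 93/365 = $216.9575
Total = $430.0863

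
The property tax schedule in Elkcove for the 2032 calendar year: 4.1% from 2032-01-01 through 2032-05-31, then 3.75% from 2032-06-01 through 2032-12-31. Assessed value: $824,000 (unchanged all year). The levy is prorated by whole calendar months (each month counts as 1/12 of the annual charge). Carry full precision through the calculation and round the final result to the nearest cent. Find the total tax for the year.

$32,101.67

2032-01-01 to 2032-05-31: 5 months at 4.1% → $824,000 × 4.1% × 5/12 = $14,076.6667
2032-06-01 to 2032-12-31: 7 months at 3.75% → $824,000 × 3.75% × 7/12 = $18,025.0000
Total = $32,101.6667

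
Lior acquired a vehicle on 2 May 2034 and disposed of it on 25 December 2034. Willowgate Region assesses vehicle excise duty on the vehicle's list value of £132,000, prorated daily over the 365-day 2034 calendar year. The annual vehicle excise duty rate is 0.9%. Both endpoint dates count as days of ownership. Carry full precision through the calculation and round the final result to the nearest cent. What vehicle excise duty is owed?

Days held (2 May – 25 December 2034): 238 out of 365
Tax = £132,000 × 0.9% × 238/365 = £774.6411

£774.64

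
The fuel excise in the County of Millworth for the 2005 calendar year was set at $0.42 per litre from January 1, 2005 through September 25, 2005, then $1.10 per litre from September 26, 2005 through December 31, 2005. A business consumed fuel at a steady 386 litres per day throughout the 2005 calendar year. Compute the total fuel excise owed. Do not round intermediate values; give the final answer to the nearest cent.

January 1 – September 25, 2005: 268 days × 386 litres/day = 103,448 litres at $0.42/litre → $43448.16
September 26 – December 31, 2005: 97 days × 386 litres/day = 37,442 litres at $1.10/litre → $41186.20

$84634.36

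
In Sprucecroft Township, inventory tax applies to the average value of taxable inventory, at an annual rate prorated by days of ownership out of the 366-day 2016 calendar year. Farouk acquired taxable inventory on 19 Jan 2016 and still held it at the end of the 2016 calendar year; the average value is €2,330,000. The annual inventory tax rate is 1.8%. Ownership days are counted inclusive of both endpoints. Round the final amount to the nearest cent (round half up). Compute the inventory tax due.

€39,877.38

Days held (19 Jan – 31 Dec 2016): 348 out of 366
Tax = €2,330,000 × 1.8% × 348/366 = €39,877.3770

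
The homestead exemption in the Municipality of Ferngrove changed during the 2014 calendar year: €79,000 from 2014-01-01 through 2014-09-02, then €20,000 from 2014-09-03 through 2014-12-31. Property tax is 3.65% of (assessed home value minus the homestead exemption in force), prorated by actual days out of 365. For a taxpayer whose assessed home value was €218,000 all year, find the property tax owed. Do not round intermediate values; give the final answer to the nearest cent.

€5,781.50

2014-01-01 to 2014-09-02: 245 days, exemption €79,000 → (€218,000 − €79,000) × 3.65% × 245/365 = €3,405.5000
2014-09-03 to 2014-12-31: 120 days, exemption €20,000 → (€218,000 − €20,000) × 3.65% × 120/365 = €2,376.0000
Total = €5,781.5000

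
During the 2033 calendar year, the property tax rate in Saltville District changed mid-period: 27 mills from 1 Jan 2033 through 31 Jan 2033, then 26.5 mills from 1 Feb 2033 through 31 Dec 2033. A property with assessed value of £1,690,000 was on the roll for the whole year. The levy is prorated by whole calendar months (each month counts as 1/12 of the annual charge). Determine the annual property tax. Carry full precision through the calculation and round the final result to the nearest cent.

1 Jan – 31 Jan 2033: 1 month at 27 mills → £1,690,000 × 2.7% × 1/12 = £3,802.5000
1 Feb – 31 Dec 2033: 11 months at 26.5 mills → £1,690,000 × 2.65% × 11/12 = £41,052.9167
Total = £44,855.4167

£44,855.42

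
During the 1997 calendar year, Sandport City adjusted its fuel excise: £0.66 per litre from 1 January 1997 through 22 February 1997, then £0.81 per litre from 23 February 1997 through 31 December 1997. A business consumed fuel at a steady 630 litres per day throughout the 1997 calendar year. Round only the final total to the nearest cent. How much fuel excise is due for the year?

£181251.00

1 January – 22 February 1997: 53 days × 630 litres/day = 33,390 litres at £0.66/litre → £22037.40
23 February – 31 December 1997: 312 days × 630 litres/day = 196,560 litres at £0.81/litre → £159213.60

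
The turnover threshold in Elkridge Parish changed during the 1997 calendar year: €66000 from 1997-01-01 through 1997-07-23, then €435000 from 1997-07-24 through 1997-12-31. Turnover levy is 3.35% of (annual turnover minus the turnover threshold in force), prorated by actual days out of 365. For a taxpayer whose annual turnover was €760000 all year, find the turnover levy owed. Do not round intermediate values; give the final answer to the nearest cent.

€17796.39

1997-01-01 to 1997-07-23: 204 days, exemption €66000 → (€760000 − €66000) × 3.35% × 204/365 = €12993.9616
1997-07-24 to 1997-12-31: 161 days, exemption €435000 → (€760000 − €435000) × 3.35% × 161/365 = €4802.4315
Total = €17796.3932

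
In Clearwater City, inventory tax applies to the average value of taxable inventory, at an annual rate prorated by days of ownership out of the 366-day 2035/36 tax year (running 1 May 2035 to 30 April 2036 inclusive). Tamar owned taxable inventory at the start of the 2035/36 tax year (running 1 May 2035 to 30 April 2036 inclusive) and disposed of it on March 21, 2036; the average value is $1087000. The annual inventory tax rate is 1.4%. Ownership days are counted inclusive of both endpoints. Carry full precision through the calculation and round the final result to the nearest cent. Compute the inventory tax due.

Days held (May 1, 2035 – March 21, 2036): 326 out of 366
Tax = $1087000 × 1.4% × 326/366 = $13554.8306

$13554.83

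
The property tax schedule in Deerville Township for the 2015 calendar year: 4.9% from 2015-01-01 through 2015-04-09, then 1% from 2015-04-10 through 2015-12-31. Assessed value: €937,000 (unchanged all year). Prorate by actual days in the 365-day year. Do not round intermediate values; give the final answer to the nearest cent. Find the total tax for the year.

2015-01-01 to 2015-04-09: 99 days at 4.9% → €937,000 × 4.9% × 99/365 = €12,453.1151
2015-04-10 to 2015-12-31: 266 days at 1% → €937,000 × 1% × 266/365 = €6,828.5479
Total = €19,281.6630

€19,281.66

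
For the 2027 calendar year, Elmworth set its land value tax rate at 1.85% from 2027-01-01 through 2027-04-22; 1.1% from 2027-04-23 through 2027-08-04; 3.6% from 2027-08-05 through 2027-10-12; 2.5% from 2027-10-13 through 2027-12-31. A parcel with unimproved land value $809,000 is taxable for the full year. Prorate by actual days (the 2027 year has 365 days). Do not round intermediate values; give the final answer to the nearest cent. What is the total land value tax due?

$17,066.58

2027-01-01 to 2027-04-22: 112 days at 1.85% → $809,000 × 1.85% × 112/365 = $4,592.4603
2027-04-23 to 2027-08-04: 104 days at 1.1% → $809,000 × 1.1% × 104/365 = $2,535.6055
2027-08-05 to 2027-10-12: 69 days at 3.6% → $809,000 × 3.6% × 69/365 = $5,505.6329
2027-10-13 to 2027-12-31: 80 days at 2.5% → $809,000 × 2.5% × 80/365 = $4,432.8767
Total = $17,066.5753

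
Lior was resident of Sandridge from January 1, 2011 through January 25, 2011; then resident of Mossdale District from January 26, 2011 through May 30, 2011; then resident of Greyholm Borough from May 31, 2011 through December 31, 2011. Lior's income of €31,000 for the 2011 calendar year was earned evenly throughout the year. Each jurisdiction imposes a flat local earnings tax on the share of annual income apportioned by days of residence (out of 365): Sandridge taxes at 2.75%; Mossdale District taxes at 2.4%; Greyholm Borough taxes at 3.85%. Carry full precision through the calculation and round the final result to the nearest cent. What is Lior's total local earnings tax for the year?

Sandridge, January 1 – January 25, 2011: 25 days → €31,000 × 2.75% × 25/365 = €58.3904
Mossdale District, January 26 – May 30, 2011: 125 days → €31,000 × 2.4% × 125/365 = €254.7945
Greyholm Borough, May 31 – December 31, 2011: 215 days → €31,000 × 3.85% × 215/365 = €703.0205
Total = €1,016.2055

€1,016.21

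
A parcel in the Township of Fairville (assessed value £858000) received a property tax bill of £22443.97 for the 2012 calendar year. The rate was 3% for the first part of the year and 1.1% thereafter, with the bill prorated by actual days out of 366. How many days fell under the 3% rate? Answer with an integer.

Let d = days at the first rate; then 366 − d days at the second rate.
£858000 × [3%·d + 1.1%·(366−d)] / 366 = £22443.97
Solving gives d = 292, so the new rate took effect on October 19, 2012.

292 days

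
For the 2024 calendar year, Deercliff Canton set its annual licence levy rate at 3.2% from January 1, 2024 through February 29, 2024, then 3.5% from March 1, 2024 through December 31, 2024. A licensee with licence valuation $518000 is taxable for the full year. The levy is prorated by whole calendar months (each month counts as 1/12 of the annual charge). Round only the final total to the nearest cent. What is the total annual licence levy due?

January 1 – February 29, 2024: 2 months at 3.2% → $518000 × 3.2% × 2/12 = $2762.6667
March 1 – December 31, 2024: 10 months at 3.5% → $518000 × 3.5% × 10/12 = $15108.3333
Total = $17871.0000

$17871.00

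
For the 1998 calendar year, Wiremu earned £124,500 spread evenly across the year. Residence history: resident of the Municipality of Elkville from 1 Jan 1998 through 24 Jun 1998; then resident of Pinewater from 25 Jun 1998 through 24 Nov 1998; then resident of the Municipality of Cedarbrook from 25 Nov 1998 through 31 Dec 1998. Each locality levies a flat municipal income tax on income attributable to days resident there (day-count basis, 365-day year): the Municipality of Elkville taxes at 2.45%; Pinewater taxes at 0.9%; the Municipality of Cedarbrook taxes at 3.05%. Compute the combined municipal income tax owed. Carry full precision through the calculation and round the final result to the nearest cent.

£2,317.06

The Municipality of Elkville, 1 Jan – 24 Jun 1998: 175 days → £124,500 × 2.45% × 175/365 = £1,462.4486
Pinewater, 25 Jun – 24 Nov 1998: 153 days → £124,500 × 0.9% × 153/365 = £469.6890
The Municipality of Cedarbrook, 25 Nov – 31 Dec 1998: 37 days → £124,500 × 3.05% × 37/365 = £384.9267
Total = £2,317.0644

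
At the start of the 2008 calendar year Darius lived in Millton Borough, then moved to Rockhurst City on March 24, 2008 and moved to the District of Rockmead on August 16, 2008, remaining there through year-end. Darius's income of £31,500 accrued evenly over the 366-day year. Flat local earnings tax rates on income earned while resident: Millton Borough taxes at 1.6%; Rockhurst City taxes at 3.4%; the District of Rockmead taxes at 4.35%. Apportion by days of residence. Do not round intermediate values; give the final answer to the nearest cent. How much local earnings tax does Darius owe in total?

Millton Borough, January 1 – March 23, 2008: 83 days → £31,500 × 1.6% × 83/366 = £114.2951
Rockhurst City, March 24 – August 15, 2008: 145 days → £31,500 × 3.4% × 145/366 = £424.3033
The District of Rockmead, August 16 – December 31, 2008: 138 days → £31,500 × 4.35% × 138/366 = £516.6516
Total = £1,055.2500

£1,055.25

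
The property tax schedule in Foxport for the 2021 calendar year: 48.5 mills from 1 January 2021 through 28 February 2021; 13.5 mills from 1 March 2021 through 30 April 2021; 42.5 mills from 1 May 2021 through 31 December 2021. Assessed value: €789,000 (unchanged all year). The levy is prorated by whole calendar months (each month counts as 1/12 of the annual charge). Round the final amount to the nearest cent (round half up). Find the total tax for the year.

1 January – 28 February 2021: 2 months at 48.5 mills → €789,000 × 4.85% × 2/12 = €6,377.7500
1 March – 30 April 2021: 2 months at 13.5 mills → €789,000 × 1.35% × 2/12 = €1,775.2500
1 May – 31 December 2021: 8 months at 42.5 mills → €789,000 × 4.25% × 8/12 = €22,355.0000
Total = €30,508.0000

€30,508.00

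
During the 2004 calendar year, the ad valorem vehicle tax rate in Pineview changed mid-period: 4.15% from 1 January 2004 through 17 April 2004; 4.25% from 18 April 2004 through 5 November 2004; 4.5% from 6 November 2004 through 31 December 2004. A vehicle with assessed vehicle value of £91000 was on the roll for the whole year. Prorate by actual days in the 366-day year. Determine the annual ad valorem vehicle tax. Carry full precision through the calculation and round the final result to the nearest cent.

1 January – 17 April 2004: 108 days at 4.15% → £91000 × 4.15% × 108/366 = £1114.3770
18 April – 5 November 2004: 202 days at 4.25% → £91000 × 4.25% × 202/366 = £2134.5219
6 November – 31 December 2004: 56 days at 4.5% → £91000 × 4.5% × 56/366 = £626.5574
Total = £3875.4563

£3875.46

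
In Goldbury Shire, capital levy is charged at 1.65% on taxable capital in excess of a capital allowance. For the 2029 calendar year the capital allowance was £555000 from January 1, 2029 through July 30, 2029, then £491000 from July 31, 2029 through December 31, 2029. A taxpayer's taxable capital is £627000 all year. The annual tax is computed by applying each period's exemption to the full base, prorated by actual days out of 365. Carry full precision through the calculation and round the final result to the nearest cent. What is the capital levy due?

£1633.55

January 1 – July 30, 2029: 211 days, exemption £555000 → (£627000 − £555000) × 1.65% × 211/365 = £686.7616
July 31 – December 31, 2029: 154 days, exemption £491000 → (£627000 − £491000) × 1.65% × 154/365 = £946.7836
Total = £1633.5452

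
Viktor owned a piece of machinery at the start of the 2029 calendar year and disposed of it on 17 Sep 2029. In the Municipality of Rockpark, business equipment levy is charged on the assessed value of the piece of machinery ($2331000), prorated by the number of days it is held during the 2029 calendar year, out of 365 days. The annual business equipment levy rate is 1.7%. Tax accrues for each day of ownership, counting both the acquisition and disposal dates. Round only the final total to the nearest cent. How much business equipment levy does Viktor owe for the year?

Days held (1 Jan – 17 Sep 2029): 260 out of 365
Tax = $2331000 × 1.7% × 260/365 = $28227.4521

$28227.45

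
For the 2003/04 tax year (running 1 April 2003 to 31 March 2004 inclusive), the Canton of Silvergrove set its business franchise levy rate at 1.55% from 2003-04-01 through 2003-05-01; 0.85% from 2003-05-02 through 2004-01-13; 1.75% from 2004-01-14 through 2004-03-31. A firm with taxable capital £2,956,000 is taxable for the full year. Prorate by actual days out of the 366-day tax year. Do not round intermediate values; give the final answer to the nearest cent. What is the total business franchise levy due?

£32,548.31

2003-04-01 to 2003-05-01: 31 days at 1.55% → £2,956,000 × 1.55% × 31/366 = £3,880.7596
2003-05-02 to 2004-01-13: 257 days at 0.85% → £2,956,000 × 0.85% × 257/366 = £17,643.1202
2004-01-14 to 2004-03-31: 78 days at 1.75% → £2,956,000 × 1.75% × 78/366 = £11,024.4262
Total = £32,548.3060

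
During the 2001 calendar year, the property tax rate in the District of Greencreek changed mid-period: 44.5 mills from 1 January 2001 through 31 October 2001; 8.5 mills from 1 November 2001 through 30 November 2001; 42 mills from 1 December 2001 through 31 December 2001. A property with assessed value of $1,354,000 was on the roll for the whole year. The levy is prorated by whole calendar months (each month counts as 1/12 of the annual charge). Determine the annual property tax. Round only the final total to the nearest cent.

$55,908.92

1 January – 31 October 2001: 10 months at 44.5 mills → $1,354,000 × 4.45% × 10/12 = $50,210.8333
1 November – 30 November 2001: 1 month at 8.5 mills → $1,354,000 × 0.85% × 1/12 = $959.0833
1 December – 31 December 2001: 1 month at 42 mills → $1,354,000 × 4.2% × 1/12 = $4,739.0000
Total = $55,908.9167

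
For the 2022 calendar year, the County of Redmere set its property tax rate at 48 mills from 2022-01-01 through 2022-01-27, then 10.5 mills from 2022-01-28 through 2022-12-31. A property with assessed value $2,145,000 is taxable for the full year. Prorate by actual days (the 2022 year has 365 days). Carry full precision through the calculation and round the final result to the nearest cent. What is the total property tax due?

$28,472.67

2022-01-01 to 2022-01-27: 27 days at 48 mills → $2,145,000 × 4.8% × 27/365 = $7,616.2192
2022-01-28 to 2022-12-31: 338 days at 10.5 mills → $2,145,000 × 1.05% × 338/365 = $20,856.4521
Total = $28,472.6712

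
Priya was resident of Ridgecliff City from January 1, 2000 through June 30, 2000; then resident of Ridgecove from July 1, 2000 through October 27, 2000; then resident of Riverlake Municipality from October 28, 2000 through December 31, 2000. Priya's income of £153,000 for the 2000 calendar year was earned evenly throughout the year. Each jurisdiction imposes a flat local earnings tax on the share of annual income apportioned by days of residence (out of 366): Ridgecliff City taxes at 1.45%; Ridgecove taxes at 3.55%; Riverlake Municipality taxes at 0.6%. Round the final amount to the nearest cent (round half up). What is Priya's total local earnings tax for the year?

£3,032.20

Ridgecliff City, January 1 – June 30, 2000: 182 days → £153,000 × 1.45% × 182/366 = £1,103.1885
Ridgecove, July 1 – October 27, 2000: 119 days → £153,000 × 3.55% × 119/366 = £1,765.9795
Riverlake Municipality, October 28 – December 31, 2000: 65 days → £153,000 × 0.6% × 65/366 = £163.0328
Total = £3,032.2008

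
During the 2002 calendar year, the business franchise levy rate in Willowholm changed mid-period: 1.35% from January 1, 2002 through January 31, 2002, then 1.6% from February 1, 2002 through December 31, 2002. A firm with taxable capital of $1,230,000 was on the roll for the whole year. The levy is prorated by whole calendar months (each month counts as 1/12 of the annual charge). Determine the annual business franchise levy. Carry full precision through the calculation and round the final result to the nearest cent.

$19,423.75

January 1 – January 31, 2002: 1 month at 1.35% → $1,230,000 × 1.35% × 1/12 = $1,383.7500
February 1 – December 31, 2002: 11 months at 1.6% → $1,230,000 × 1.6% × 11/12 = $18,040.0000
Total = $19,423.7500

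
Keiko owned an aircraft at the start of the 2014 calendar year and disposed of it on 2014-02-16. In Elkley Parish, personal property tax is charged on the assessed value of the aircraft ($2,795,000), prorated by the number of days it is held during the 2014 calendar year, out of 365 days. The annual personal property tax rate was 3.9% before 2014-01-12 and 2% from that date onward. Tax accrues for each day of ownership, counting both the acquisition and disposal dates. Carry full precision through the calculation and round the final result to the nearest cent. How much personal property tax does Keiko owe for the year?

2014-01-01 to 2014-01-11: 11 days at 3.9% → $2,795,000 × 3.9% × 11/365 = $3,285.0822
2014-01-12 to 2014-02-16: 36 days at 2% → $2,795,000 × 2% × 36/365 = $5,513.4247
Total = $8,798.5068

$8,798.51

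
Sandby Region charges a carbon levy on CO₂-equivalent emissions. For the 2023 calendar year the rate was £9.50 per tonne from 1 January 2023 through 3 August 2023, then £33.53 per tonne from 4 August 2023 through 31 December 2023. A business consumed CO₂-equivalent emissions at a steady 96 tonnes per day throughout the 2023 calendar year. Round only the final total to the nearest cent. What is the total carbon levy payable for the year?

1 January – 3 August 2023: 215 days × 96 tonnes/day = 20,640 tonnes at £9.50/tonne → £196080.00
4 August – 31 December 2023: 150 days × 96 tonnes/day = 14,400 tonnes at £33.53/tonne → £482832.00

£678912.00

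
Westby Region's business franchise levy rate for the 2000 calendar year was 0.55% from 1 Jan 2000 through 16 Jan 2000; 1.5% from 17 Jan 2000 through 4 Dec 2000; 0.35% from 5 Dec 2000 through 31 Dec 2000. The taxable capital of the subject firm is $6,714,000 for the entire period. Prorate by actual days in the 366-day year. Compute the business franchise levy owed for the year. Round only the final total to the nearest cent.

$92,225.78

1 Jan – 16 Jan 2000: 16 days at 0.55% → $6,714,000 × 0.55% × 16/366 = $1,614.2951
17 Jan – 4 Dec 2000: 323 days at 1.5% → $6,714,000 × 1.5% × 323/366 = $88,877.9508
5 Dec – 31 Dec 2000: 27 days at 0.35% → $6,714,000 × 0.35% × 27/366 = $1,733.5328
Total = $92,225.7787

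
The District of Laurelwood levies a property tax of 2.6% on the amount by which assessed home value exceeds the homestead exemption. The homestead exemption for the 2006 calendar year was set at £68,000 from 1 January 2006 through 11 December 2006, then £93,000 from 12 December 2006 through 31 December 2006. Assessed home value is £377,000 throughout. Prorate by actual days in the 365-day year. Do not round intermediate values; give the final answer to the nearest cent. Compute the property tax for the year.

1 January – 11 December 2006: 345 days, exemption £68,000 → (£377,000 − £68,000) × 2.6% × 345/365 = £7,593.7808
12 December – 31 December 2006: 20 days, exemption £93,000 → (£377,000 − £93,000) × 2.6% × 20/365 = £404.6027
Total = £7,998.3836

£7,998.38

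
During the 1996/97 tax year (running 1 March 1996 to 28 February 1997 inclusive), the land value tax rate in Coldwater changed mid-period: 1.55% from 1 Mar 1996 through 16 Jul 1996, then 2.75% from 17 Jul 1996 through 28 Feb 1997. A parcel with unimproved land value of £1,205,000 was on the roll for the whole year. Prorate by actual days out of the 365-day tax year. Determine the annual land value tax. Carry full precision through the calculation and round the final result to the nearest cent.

1 Mar – 16 Jul 1996: 138 days at 1.55% → £1,205,000 × 1.55% × 138/365 = £7,061.6301
17 Jul 1996 – 28 Feb 1997: 227 days at 2.75% → £1,205,000 × 2.75% × 227/365 = £20,608.8014
Total = £27,670.4315

£27,670.43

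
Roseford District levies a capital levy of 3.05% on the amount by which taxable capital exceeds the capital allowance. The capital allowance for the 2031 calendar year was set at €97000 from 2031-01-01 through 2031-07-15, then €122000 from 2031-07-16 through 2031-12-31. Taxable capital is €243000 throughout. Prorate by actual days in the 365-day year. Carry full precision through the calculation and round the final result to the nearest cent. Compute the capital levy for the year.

€4099.95

2031-01-01 to 2031-07-15: 196 days, exemption €97000 → (€243000 − €97000) × 3.05% × 196/365 = €2391.2000
2031-07-16 to 2031-12-31: 169 days, exemption €122000 → (€243000 − €122000) × 3.05% × 169/365 = €1708.7521
Total = €4099.9521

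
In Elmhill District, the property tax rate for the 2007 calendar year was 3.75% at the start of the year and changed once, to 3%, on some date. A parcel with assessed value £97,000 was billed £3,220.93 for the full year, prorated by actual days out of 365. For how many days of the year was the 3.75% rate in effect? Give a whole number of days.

Let d = days at the first rate; then 365 − d days at the second rate.
£97,000 × [3.75%·d + 3%·(365−d)] / 365 = £3,220.93
Solving gives d = 156, so the new rate took effect on 6 June 2007.

156 days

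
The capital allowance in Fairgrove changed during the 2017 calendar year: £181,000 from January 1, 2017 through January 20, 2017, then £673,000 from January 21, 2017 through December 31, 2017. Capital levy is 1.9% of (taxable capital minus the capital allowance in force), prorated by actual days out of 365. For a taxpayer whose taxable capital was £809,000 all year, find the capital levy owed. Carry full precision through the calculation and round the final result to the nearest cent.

January 1 – January 20, 2017: 20 days, exemption £181,000 → (£809,000 − £181,000) × 1.9% × 20/365 = £653.8082
January 21 – December 31, 2017: 345 days, exemption £673,000 → (£809,000 − £673,000) × 1.9% × 345/365 = £2,442.4110
Total = £3,096.2192

£3,096.22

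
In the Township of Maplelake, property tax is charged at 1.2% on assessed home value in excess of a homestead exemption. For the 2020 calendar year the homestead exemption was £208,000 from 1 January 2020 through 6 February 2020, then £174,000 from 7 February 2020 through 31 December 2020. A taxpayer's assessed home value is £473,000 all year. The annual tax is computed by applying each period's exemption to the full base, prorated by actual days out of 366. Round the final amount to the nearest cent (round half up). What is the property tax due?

£3,546.75

1 January – 6 February 2020: 37 days, exemption £208,000 → (£473,000 − £208,000) × 1.2% × 37/366 = £321.4754
7 February – 31 December 2020: 329 days, exemption £174,000 → (£473,000 − £174,000) × 1.2% × 329/366 = £3,225.2787
Total = £3,546.7541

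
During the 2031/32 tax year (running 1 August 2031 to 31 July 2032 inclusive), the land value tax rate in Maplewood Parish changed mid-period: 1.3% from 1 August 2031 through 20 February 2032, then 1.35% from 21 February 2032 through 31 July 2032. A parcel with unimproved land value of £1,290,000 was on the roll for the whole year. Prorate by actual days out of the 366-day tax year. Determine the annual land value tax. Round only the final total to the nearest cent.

£17,055.49

1 August 2031 – 20 February 2032: 204 days at 1.3% → £1,290,000 × 1.3% × 204/366 = £9,347.2131
21 February – 31 July 2032: 162 days at 1.35% → £1,290,000 × 1.35% × 162/366 = £7,708.2787
Total = £17,055.4918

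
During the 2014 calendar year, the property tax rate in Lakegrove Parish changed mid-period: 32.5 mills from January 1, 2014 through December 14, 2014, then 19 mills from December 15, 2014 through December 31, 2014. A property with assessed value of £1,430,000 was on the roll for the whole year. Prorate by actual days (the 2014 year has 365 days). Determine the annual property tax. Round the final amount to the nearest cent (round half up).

£45,575.86

January 1 – December 14, 2014: 348 days at 32.5 mills → £1,430,000 × 3.25% × 348/365 = £44,310.4110
December 15 – December 31, 2014: 17 days at 19 mills → £1,430,000 × 1.9% × 17/365 = £1,265.4521
Total = £45,575.8630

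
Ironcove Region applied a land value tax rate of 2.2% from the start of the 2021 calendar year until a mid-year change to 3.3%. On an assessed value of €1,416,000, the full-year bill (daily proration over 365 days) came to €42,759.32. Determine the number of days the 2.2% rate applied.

Let d = days at the first rate; then 365 − d days at the second rate.
€1,416,000 × [2.2%·d + 3.3%·(365−d)] / 365 = €42,759.32
Solving gives d = 93, so the new rate took effect on 4 Apr 2021.

93 days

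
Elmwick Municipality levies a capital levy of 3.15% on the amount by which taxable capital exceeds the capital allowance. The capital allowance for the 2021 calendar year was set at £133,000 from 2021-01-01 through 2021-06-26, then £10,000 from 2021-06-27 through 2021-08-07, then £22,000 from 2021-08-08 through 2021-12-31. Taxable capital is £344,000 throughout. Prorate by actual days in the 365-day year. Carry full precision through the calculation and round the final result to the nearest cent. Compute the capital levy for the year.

£8,490.93

2021-01-01 to 2021-06-26: 177 days, exemption £133,000 → (£344,000 − £133,000) × 3.15% × 177/365 = £3,223.0973
2021-06-27 to 2021-08-07: 42 days, exemption £10,000 → (£344,000 − £10,000) × 3.15% × 42/365 = £1,210.6356
2021-08-08 to 2021-12-31: 146 days, exemption £22,000 → (£344,000 − £22,000) × 3.15% × 146/365 = £4,057.2000
Total = £8,490.9329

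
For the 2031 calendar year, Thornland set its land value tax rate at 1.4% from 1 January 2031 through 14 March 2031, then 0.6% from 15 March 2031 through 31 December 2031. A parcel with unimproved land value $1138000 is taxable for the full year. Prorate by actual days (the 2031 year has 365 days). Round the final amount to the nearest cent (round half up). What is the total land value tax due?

$8648.80

1 January – 14 March 2031: 73 days at 1.4% → $1138000 × 1.4% × 73/365 = $3186.4000
15 March – 31 December 2031: 292 days at 0.6% → $1138000 × 0.6% × 292/365 = $5462.4000
Total = $8648.8000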